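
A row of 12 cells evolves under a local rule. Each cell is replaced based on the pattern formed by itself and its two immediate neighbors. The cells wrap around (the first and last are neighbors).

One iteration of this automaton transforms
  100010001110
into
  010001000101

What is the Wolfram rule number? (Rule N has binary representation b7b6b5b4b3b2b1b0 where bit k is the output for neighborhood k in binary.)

position 9: 111 → 1  (bit 7 = 1)
position 10: 110 → 0  (bit 6 = 0)
position 11: 101 → 1  (bit 5 = 1)
position 1: 100 → 1  (bit 4 = 1)
position 8: 011 → 0  (bit 3 = 0)
position 0: 010 → 0  (bit 2 = 0)
position 3: 001 → 0  (bit 1 = 0)
position 2: 000 → 0  (bit 0 = 0)
bits b7..b0 = 10110000 = 176

176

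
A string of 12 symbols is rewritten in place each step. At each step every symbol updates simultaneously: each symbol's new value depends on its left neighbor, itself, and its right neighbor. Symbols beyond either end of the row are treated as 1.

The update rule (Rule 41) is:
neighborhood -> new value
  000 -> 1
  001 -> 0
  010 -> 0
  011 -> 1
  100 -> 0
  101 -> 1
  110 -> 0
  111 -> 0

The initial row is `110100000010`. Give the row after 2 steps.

000001000001

001001111001
000001000001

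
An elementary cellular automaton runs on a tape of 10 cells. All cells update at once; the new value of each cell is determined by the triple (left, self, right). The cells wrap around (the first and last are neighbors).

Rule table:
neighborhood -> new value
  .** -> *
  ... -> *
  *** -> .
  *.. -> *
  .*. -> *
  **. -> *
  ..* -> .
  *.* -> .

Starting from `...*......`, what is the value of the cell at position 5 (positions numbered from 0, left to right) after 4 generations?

.

**.*******
.*.*......
.*.*******
.*.*.....*
position 5 holds .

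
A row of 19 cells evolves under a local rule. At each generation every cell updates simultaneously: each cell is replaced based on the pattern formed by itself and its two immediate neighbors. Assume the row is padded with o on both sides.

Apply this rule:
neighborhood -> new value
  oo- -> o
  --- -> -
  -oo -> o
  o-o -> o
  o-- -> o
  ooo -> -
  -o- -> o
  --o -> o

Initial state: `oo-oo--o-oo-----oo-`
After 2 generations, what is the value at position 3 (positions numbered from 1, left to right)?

-

generation 1: -ooooooooooo---oooo
generation 2: oo---------oo-oo---
position 3 holds -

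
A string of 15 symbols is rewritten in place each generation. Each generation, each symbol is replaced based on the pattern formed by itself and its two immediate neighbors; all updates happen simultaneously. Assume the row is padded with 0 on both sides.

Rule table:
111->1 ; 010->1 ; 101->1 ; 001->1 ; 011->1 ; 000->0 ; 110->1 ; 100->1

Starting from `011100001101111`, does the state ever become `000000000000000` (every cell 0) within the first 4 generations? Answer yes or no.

no

111110011111111
111111111111111
111111111111111  (fixed point — unchanged through generation 4)
generation 4 is 111111111111111, still not uniform 0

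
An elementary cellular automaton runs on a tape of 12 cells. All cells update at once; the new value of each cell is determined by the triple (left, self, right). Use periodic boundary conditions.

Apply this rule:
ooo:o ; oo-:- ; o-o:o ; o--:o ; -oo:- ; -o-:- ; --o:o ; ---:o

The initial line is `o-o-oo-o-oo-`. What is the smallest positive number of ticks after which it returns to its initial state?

2

-o-o--o-o--o
o-o-oo-o-oo-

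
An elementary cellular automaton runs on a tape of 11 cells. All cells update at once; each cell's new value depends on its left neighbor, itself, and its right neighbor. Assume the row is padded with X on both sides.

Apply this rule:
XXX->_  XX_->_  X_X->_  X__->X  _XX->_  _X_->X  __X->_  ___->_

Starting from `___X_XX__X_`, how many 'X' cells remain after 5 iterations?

iteration 1: X__X___X_X_
iteration 2: _X_XX__X_X_
iteration 3: _X___X_X_X_
iteration 4: _XX__X_X_X_
iteration 5: ___X_X_X_X_
count of X: 4

4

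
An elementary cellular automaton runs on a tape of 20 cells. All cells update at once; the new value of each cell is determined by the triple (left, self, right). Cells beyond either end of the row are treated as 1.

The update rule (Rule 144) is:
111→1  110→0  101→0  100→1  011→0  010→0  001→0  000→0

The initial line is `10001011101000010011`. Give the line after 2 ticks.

01000001000100001001
00100000100010000100

00100000100010000100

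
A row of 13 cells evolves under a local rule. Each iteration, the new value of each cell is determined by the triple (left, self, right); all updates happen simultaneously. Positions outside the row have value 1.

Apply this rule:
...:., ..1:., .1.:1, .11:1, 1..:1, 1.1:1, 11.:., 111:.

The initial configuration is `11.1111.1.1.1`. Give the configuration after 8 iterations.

..11...111111
1.1.1..1.....
.11111.11....
11....11.1...
..1...1.111..
1.11..111..1.
.11.1.1..1.11
11.11111.111.

11.11111.111.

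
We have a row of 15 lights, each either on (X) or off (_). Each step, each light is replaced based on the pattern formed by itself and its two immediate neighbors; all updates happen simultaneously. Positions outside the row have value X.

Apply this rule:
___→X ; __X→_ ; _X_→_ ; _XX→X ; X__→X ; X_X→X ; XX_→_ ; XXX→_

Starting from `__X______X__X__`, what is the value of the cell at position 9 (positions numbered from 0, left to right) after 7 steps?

X__XXXXX__X__X_
_X_X____X__X__X
X_X_XXX__X__X_X
_X_XX__X__X__XX
X_XX_X__X__X_X_
_XX_X_X__X__X_X
XX_X_X_X__X__XX
position 9 holds _

_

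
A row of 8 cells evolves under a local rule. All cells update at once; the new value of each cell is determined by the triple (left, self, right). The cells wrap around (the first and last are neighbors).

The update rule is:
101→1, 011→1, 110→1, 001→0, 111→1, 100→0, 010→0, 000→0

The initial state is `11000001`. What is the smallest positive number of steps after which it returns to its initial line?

11000001

1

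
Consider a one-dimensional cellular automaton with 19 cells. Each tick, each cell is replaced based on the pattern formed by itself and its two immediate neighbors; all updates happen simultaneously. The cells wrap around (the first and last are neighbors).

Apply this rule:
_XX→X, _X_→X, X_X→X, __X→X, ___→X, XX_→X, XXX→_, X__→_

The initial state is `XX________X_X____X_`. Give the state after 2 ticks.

_XXX________XXX____

XX_XXXXXXXXXX_XXXXX
_XXX________XXX____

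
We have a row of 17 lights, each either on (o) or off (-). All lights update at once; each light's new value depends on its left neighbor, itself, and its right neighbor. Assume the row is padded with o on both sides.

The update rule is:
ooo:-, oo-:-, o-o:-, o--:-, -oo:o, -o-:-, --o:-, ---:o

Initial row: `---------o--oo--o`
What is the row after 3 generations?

-ooooooo----o---o
-o-------oo---o-o
---ooooo-o--o---o

---ooooo-o--o---o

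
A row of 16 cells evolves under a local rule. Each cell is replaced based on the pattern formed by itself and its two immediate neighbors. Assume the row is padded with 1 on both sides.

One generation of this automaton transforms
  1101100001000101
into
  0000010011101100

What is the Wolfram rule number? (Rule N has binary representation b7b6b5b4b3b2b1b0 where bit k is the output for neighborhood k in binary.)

22

position 0: 111 → 0  (bit 7 = 0)
position 1: 110 → 0  (bit 6 = 0)
position 2: 101 → 0  (bit 5 = 0)
position 5: 100 → 1  (bit 4 = 1)
position 3: 011 → 0  (bit 3 = 0)
position 9: 010 → 1  (bit 2 = 1)
position 8: 001 → 1  (bit 1 = 1)
position 6: 000 → 0  (bit 0 = 0)
bits b7..b0 = 00010110 = 22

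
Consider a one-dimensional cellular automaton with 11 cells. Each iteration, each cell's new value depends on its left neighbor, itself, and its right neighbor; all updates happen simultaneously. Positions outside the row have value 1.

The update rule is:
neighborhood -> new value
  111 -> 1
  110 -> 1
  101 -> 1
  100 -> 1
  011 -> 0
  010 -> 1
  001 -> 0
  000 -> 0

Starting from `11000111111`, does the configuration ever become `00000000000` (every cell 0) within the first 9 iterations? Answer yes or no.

no

iteration 1: 11100011111
iteration 2: 11110001111
iteration 3: 11111000111
iteration 4: 11111100011
iteration 5: 11111110001
iteration 6: 11111111000
iteration 7: 11111111100
iteration 8: 11111111110
iteration 9: 11111111111
iteration 9 is 11111111111, still not uniform 0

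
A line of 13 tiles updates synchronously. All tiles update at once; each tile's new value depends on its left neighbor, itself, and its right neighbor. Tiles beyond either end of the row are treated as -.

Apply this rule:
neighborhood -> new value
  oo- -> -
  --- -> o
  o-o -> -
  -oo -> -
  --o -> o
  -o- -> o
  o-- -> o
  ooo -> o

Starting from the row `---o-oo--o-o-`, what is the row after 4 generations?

generation 1: oooo---ooo-oo
generation 2: -oo-ooo-o----
generation 3: o----o--ooooo
generation 4: oooooooo-ooo-

oooooooo-ooo-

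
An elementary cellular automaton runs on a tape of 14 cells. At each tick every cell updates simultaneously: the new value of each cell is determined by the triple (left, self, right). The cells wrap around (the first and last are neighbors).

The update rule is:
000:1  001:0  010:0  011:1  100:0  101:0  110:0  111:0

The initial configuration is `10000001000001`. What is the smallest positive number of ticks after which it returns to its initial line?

5

00111100011101
00100001010000
10001100000111
00101001110100
10000001000001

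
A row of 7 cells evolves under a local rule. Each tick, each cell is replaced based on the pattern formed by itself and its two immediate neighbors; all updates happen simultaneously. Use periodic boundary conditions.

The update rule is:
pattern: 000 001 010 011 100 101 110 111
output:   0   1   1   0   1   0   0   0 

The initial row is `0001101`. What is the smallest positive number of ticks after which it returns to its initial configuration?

tick 1: 1010001
tick 2: 0011010
tick 3: 0100011
tick 4: 0110100
tick 5: 1000110
tick 6: 1101000
tick 7: 0001101

7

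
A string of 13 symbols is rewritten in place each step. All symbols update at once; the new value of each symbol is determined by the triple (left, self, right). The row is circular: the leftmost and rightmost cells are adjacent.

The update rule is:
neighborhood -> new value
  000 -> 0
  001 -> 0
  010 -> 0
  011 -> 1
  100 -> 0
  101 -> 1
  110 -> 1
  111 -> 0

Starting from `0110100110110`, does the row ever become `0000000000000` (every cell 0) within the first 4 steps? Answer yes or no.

0111000111110
0101000100010
0010000000000
0000000000000
all cells are 0 at step 4

yes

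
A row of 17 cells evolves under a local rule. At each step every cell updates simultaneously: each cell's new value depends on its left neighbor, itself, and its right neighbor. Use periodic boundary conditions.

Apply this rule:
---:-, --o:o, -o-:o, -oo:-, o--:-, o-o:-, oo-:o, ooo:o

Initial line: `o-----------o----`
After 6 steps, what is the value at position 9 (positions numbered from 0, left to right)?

o----------oo---o
o---------o-o--o-
o--------oo-o-oo-
o-------o-o-o--o-
o------oo-o-o-oo-
o-----o-o-o-o--o-
position 9 holds -

-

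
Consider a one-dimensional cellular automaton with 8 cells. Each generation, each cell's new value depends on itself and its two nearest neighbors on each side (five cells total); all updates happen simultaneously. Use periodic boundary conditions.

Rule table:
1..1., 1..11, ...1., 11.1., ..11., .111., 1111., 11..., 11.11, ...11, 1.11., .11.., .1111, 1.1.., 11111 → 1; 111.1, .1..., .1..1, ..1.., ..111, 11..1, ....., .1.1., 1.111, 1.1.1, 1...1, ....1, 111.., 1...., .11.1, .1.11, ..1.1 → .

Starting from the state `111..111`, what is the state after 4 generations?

generation 1: 11..1.11
generation 2: 1..1...1
generation 3: 1.1...11
generation 4: .11..1.1

.11..1.1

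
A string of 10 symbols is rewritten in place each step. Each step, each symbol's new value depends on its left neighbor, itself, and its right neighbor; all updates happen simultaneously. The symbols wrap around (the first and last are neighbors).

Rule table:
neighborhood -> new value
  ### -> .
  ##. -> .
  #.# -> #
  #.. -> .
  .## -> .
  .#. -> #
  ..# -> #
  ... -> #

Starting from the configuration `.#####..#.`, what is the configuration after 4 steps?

#......##.
#.#####..#
.#......#.
##.######.

##.######.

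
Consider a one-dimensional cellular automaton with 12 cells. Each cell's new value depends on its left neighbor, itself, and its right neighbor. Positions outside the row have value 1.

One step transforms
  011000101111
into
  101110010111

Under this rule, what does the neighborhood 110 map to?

1

At position 2 the neighborhood is 110; the next row has 1 there.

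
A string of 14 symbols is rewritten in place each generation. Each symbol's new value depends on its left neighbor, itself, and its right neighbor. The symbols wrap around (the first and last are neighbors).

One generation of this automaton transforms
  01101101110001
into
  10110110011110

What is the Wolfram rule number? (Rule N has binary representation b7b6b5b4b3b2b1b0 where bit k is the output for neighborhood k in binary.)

position 8: 111 → 0  (bit 7 = 0)
position 2: 110 → 1  (bit 6 = 1)
position 0: 101 → 1  (bit 5 = 1)
position 10: 100 → 1  (bit 4 = 1)
position 1: 011 → 0  (bit 3 = 0)
position 13: 010 → 0  (bit 2 = 0)
position 12: 001 → 1  (bit 1 = 1)
position 11: 000 → 1  (bit 0 = 1)
bits b7..b0 = 01110011 = 115

115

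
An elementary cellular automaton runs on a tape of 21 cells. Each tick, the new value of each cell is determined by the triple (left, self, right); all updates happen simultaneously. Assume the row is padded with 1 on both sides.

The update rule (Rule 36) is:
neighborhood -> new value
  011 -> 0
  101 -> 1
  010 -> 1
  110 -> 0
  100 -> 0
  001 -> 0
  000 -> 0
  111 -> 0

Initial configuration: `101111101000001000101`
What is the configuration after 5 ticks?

000000000000001000000

tick 1: 010000011000001000110
tick 2: 110000000000001000001
tick 3: 000000000000001000000
tick 4: 000000000000001000000  (fixed point — unchanged through tick 5)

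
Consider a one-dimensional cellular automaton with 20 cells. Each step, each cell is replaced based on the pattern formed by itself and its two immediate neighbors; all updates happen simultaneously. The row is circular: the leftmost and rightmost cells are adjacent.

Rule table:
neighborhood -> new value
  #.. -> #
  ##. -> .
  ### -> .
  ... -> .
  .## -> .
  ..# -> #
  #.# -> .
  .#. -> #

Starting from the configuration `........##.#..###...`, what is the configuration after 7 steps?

......##..##.##..##.

step 1: .......#...###...#..
step 2: ......###.#...#.###.
step 3: .....#....##.##....#
step 4: #...###..#.....#..##
step 5: .#.#...####...####..
step 6: ##.##.#....#.#....#.
step 7: ......##..##.##..##.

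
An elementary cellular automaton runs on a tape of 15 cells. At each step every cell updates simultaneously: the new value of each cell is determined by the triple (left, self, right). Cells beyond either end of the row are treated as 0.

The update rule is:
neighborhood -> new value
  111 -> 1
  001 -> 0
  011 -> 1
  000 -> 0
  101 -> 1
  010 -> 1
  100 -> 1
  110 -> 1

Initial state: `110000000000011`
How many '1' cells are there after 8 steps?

12

111000000000011
111100000000011
111110000000011
111111000000011
111111100000011
111111110000011
111111111000011
111111111100011
count of 1: 12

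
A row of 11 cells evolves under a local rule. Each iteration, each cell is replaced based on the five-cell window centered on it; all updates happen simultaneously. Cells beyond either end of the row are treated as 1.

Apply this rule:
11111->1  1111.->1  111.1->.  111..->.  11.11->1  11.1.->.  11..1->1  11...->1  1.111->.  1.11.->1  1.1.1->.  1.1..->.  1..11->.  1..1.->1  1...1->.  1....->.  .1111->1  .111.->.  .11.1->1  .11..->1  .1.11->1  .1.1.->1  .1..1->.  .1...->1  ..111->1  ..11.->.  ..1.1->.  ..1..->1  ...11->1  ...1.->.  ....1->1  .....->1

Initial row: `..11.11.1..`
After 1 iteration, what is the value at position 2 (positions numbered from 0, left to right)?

iteration 1: 1..1111....
position 2 holds .

.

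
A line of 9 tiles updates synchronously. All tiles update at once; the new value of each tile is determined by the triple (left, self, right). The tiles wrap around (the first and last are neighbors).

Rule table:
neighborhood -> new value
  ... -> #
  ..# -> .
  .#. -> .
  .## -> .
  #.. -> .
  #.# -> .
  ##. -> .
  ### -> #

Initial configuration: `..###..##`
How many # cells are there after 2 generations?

...#.....
##...####
count of #: 6

6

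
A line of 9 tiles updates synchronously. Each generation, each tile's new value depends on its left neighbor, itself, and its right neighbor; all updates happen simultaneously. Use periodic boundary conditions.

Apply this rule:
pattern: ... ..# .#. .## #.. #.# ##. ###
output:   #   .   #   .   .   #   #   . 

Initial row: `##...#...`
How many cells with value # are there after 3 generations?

generation 1: .#.#.#.#.
generation 2: .#######.
generation 3: .......#.
count of #: 1

1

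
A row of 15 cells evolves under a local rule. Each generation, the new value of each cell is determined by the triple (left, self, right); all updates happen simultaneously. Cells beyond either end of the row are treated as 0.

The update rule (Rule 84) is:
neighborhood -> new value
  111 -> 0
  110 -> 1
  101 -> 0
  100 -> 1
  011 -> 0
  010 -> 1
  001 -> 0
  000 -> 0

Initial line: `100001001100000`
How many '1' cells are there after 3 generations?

6

generation 1: 110001100110000
generation 2: 011000110011000
generation 3: 001100011001100
count of 1: 6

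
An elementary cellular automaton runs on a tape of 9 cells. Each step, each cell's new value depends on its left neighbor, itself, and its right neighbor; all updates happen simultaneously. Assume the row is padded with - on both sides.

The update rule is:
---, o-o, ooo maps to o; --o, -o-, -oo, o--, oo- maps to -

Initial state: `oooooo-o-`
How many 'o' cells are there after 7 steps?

6

-oooo-o--
--oo-o--o
o---o----
--o---ooo
o---o--o-
--o------
o---ooooo
count of o: 6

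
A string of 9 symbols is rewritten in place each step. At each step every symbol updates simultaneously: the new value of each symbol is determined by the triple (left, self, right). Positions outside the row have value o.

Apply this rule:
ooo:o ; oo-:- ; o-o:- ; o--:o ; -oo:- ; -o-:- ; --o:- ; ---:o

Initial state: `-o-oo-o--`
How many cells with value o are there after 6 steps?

4

-------o-
oooooo---
ooooo-oo-
oooo-----
ooo-oooo-
oo---oo--
count of o: 4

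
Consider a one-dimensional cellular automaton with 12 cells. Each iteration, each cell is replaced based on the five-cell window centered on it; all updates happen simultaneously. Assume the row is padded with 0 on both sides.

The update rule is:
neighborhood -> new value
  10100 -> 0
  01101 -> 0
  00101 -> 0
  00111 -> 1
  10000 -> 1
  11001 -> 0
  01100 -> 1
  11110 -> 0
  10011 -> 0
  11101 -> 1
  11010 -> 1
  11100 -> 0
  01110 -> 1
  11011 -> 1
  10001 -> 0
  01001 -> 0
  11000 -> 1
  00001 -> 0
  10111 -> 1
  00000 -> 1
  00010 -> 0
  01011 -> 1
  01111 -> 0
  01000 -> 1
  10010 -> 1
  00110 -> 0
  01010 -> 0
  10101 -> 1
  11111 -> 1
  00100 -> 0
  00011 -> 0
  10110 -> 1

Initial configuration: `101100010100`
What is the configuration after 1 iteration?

011110000011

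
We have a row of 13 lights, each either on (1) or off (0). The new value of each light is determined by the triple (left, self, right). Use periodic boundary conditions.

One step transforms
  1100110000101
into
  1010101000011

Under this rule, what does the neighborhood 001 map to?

0

At position 3 the neighborhood is 001; the next row has 0 there.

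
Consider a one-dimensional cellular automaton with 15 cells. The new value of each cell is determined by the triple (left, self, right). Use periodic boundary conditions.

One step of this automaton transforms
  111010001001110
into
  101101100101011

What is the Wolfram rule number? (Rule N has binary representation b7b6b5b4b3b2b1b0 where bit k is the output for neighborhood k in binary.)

121

position 1: 111 → 0  (bit 7 = 0)
position 2: 110 → 1  (bit 6 = 1)
position 3: 101 → 1  (bit 5 = 1)
position 5: 100 → 1  (bit 4 = 1)
position 0: 011 → 1  (bit 3 = 1)
position 4: 010 → 0  (bit 2 = 0)
position 7: 001 → 0  (bit 1 = 0)
position 6: 000 → 1  (bit 0 = 1)
bits b7..b0 = 01111001 = 121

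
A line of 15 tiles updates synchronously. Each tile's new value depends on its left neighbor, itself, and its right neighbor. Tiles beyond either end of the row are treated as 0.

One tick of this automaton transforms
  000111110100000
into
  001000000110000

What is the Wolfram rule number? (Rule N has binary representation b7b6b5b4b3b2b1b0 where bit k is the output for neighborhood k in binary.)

22

position 4: 111 → 0  (bit 7 = 0)
position 7: 110 → 0  (bit 6 = 0)
position 8: 101 → 0  (bit 5 = 0)
position 10: 100 → 1  (bit 4 = 1)
position 3: 011 → 0  (bit 3 = 0)
position 9: 010 → 1  (bit 2 = 1)
position 2: 001 → 1  (bit 1 = 1)
position 0: 000 → 0  (bit 0 = 0)
bits b7..b0 = 00010110 = 22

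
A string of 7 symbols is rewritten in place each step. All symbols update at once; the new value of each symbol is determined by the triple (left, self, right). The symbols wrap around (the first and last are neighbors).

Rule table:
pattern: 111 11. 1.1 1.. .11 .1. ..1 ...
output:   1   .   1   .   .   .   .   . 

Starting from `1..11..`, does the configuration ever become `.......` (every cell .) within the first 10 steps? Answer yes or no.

yes

.......
all cells are . at step 1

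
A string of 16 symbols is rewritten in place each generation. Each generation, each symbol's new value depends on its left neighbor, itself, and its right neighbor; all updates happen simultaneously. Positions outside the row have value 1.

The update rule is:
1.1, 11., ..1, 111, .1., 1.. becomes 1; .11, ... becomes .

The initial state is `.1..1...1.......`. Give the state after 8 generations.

1111111111111.11

generation 1: 111111.111.....1
generation 2: 1111111.111...1.
generation 3: 11111111.111.111
generation 4: 111111111.111.11
generation 5: 1111111111.111.1
generation 6: 11111111111.111.
generation 7: 111111111111.111
generation 8: 1111111111111.11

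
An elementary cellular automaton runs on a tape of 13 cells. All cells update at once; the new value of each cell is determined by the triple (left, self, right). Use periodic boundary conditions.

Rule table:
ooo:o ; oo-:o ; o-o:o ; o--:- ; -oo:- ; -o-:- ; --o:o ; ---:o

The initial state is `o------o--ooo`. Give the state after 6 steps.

o-ooooo--o-oo
oo-oooo-o-o-o
ooo-oooo-o-o-
-ooo-oooo-o-o
o-ooo-oooo-o-
-o-ooo-oooo-o

-o-ooo-oooo-o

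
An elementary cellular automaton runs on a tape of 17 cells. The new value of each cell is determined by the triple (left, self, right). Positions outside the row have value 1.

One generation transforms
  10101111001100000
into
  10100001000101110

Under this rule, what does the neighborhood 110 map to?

1

At position 0 the neighborhood is 110; the next row has 1 there.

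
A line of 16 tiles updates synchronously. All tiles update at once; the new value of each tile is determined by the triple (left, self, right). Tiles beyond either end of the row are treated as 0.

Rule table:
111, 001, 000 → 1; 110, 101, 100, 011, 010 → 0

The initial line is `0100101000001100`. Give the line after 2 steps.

0010011101100110

1001000011110001
0010011101100110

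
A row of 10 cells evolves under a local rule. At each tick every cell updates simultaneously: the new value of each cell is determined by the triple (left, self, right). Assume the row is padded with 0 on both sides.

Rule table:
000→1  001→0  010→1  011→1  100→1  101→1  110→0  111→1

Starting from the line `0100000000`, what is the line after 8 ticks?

tick 1: 0111111111
tick 2: 0111111110
tick 3: 0111111101
tick 4: 0111111011
tick 5: 0111110110
tick 6: 0111101101
tick 7: 0111011011
tick 8: 0110110110

0110110110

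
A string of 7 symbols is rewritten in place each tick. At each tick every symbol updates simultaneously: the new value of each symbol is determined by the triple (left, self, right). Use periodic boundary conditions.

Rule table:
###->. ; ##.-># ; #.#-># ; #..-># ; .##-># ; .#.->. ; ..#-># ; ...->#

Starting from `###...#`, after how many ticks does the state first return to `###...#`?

..#####
###...#

2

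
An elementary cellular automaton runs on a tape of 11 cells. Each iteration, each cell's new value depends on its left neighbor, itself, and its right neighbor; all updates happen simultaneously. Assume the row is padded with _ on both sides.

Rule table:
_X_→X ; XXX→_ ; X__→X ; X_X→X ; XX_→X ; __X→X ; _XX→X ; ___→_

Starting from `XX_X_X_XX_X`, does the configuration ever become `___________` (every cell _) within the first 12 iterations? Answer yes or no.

XXXXXXXXXXX
X_________X
XX_______XX
XXX_____XXX
X_XX___XX_X
XXXXX_XXXXX
X___XXX___X
XX_XX_XX_XX
XXXXXXXXXXX  (repeats iteration 1; period 8)
iteration 12: XXX_____XXX
iteration 12 is XXX_____XXX, still not uniform _

no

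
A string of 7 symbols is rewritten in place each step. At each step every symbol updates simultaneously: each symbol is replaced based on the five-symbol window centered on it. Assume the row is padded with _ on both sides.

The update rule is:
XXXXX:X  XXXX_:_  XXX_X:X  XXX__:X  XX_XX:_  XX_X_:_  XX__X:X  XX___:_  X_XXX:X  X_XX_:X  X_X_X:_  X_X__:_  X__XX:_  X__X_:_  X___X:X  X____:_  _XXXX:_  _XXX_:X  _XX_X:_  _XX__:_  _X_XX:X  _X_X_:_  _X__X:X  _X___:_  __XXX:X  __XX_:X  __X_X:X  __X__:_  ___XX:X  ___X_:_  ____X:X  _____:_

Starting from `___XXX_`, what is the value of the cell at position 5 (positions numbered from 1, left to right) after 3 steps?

_

step 1: _XXXXX_
step 2: XX_X_X_
step 3: X______
position 5 holds _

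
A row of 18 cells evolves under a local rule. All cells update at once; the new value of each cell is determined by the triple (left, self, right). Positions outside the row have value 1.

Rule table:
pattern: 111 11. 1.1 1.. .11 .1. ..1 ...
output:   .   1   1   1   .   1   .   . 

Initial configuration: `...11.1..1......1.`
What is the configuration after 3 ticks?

.11.....11.11.....

1...1111.11.....11
11.....11.11......
.11.....11.11.....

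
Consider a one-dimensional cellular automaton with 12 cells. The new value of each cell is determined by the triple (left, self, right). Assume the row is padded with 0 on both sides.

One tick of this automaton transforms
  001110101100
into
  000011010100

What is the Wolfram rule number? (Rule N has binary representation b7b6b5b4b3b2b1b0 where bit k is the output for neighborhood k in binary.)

96

position 3: 111 → 0  (bit 7 = 0)
position 4: 110 → 1  (bit 6 = 1)
position 5: 101 → 1  (bit 5 = 1)
position 10: 100 → 0  (bit 4 = 0)
position 2: 011 → 0  (bit 3 = 0)
position 6: 010 → 0  (bit 2 = 0)
position 1: 001 → 0  (bit 1 = 0)
position 0: 000 → 0  (bit 0 = 0)
bits b7..b0 = 01100000 = 96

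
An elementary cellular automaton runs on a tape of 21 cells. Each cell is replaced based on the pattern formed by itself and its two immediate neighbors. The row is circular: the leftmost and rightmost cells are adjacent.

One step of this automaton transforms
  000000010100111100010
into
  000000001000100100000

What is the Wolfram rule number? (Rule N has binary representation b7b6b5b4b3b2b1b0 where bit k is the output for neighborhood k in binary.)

position 13: 111 → 0  (bit 7 = 0)
position 15: 110 → 1  (bit 6 = 1)
position 8: 101 → 1  (bit 5 = 1)
position 10: 100 → 0  (bit 4 = 0)
position 12: 011 → 1  (bit 3 = 1)
position 7: 010 → 0  (bit 2 = 0)
position 6: 001 → 0  (bit 1 = 0)
position 0: 000 → 0  (bit 0 = 0)
bits b7..b0 = 01101000 = 104

104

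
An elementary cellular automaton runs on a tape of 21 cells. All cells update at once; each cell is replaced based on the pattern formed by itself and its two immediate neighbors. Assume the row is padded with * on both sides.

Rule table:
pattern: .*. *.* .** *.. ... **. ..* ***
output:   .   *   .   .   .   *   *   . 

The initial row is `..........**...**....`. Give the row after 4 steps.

.........*.*..*.*...*
........*.*..*.*...*.
.......*.*..*.*...*.*
......*.*..*.*...*.*.

......*.*..*.*...*.*.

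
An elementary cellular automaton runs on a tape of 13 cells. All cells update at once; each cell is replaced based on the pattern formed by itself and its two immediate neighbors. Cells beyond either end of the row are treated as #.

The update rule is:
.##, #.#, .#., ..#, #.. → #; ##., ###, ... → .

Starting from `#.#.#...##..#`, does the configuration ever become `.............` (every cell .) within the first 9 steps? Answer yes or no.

no

.#####.##.###
##....##.##..
..#..##.##.##
######.##.##.
......##.##.#
#....##.##.##
.#..##.##.##.
#####.##.##.#
.....##.##.##
step 9 is .....##.##.##, still not uniform .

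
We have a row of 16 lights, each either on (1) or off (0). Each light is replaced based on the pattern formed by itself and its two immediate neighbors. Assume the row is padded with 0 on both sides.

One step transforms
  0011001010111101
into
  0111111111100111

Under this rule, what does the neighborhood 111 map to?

At position 11 the neighborhood is 111; the next row has 0 there.

0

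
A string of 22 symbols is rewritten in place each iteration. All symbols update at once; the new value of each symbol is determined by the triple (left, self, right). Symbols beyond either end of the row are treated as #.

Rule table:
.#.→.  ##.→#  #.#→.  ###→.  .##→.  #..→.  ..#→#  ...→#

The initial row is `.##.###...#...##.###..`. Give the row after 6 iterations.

..#...#.##..##.#...#.#
.#..##...#.#.#...##...
...#.#.##......##.#.##
.##.....#.#####.#.....
..#.####......#...####
.#.....#.#####..##....

.#.....#.#####..##....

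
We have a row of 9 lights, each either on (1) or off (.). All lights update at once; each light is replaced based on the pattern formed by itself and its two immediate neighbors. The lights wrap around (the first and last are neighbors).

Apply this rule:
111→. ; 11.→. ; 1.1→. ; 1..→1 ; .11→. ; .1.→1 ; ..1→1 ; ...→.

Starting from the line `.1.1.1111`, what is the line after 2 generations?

11.11....

.1.1.....
11.11....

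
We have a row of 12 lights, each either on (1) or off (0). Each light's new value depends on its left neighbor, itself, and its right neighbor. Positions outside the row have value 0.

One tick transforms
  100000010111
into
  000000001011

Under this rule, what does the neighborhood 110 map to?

At position 11 the neighborhood is 110; the next row has 1 there.

1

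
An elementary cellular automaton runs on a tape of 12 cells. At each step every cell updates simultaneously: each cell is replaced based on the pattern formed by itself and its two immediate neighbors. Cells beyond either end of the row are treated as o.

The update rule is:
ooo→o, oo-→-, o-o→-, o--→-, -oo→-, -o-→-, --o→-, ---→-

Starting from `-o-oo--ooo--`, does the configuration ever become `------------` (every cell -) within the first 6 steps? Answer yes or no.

--------o---
------------
all cells are - at step 2

yes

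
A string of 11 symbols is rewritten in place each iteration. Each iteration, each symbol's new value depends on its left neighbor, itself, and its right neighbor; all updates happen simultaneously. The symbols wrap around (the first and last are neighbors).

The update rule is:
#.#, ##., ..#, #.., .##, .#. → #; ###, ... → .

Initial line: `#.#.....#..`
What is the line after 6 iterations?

...##.##...

####...####
...##.##...
..#######..
.##.....##.
####...####  (repeats iteration 1; period 4)
iteration 6: ...##.##...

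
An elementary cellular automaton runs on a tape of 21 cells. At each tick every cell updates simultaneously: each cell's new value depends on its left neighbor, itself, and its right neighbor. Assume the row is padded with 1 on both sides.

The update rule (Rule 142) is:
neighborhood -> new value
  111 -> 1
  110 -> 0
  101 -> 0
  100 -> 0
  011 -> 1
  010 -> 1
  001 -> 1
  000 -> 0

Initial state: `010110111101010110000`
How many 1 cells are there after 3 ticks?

tick 1: 010100111001010100001
tick 2: 010101110011010100011
tick 3: 010101100110010100111
count of 1: 11

11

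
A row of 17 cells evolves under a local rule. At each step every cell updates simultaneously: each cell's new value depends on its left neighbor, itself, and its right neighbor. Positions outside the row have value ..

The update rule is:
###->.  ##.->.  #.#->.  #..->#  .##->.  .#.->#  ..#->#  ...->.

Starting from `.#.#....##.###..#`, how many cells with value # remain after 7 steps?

8

step 1: ##.##..#......###
step 2: .....####....#...
step 3: ....#....#..###..
step 4: ...###..####...#.
step 5: ..#...##....#.###
step 6: .###.#..#..##....
step 7: #....######..#...
count of #: 8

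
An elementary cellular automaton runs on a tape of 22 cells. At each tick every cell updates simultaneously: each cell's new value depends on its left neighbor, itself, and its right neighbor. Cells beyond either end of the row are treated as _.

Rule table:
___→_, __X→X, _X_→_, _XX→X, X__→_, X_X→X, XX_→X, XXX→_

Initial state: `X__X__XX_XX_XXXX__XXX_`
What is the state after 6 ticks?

__X__XXXXXXXX__X_XX_X_
_X__XX______X_X_XXXX__
X__XXX_____X_X_XX__X__
__XX_X____X_X_XXX_X___
_XXXX____X_X_XX_XX____
XX__X___X_X_XXXXXX____

XX__X___X_X_XXXXXX____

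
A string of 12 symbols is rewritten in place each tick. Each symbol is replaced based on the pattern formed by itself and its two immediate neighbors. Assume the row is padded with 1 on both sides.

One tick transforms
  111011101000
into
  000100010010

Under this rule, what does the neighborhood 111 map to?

0

At position 0 the neighborhood is 111; the next row has 0 there.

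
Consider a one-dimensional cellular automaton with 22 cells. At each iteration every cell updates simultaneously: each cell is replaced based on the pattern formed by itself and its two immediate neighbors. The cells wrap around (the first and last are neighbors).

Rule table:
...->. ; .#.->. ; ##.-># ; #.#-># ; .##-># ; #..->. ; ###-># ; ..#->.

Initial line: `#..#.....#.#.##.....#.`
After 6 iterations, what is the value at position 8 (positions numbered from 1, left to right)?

iteration 1: ..........#.###......#
iteration 2: ...........####.......
iteration 3: ...........####.......  (fixed point — unchanged through iteration 6)
position 8 holds .

.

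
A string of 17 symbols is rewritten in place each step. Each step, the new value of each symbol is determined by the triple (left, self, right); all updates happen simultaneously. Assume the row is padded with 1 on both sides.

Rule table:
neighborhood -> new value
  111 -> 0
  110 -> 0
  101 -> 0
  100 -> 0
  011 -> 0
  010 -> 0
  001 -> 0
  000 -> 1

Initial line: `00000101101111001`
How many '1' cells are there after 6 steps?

01110000000000000
00000111111111110
01110000000000000  (repeats step 1; period 2)
step 6: 00000111111111110
count of 1: 11

11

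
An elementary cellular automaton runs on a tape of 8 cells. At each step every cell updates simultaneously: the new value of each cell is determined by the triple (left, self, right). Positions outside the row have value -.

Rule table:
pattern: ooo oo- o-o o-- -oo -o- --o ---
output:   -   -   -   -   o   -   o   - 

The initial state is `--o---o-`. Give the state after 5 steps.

-o---o--
o---o---
---o----
--o-----
-o------

-o------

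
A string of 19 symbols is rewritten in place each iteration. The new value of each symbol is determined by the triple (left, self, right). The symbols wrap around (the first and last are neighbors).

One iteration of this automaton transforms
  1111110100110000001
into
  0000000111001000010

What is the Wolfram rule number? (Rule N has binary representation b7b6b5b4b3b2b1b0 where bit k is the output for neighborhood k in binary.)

22

position 0: 111 → 0  (bit 7 = 0)
position 5: 110 → 0  (bit 6 = 0)
position 6: 101 → 0  (bit 5 = 0)
position 8: 100 → 1  (bit 4 = 1)
position 10: 011 → 0  (bit 3 = 0)
position 7: 010 → 1  (bit 2 = 1)
position 9: 001 → 1  (bit 1 = 1)
position 13: 000 → 0  (bit 0 = 0)
bits b7..b0 = 00010110 = 22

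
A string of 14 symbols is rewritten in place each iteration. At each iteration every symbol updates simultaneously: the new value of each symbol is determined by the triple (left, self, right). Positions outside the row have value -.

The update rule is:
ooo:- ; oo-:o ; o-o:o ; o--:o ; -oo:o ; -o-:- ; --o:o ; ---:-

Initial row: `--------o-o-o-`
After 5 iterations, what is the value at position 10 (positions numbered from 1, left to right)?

-------o-o-o-o
------o-o-o-o-
-----o-o-o-o-o
----o-o-o-o-o-
---o-o-o-o-o-o
position 10 holds o

o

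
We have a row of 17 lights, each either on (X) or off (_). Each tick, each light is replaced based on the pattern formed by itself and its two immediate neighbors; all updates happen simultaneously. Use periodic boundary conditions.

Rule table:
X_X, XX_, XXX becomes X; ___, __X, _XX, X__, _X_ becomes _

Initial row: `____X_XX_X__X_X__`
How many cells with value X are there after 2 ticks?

tick 1: _____X_XX____X___
tick 2: ______X_X________
count of X: 2

2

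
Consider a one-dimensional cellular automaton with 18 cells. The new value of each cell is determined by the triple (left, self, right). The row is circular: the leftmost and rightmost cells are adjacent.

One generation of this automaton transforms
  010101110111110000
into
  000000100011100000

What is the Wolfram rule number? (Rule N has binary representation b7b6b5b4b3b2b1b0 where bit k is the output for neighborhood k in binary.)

128

position 6: 111 → 1  (bit 7 = 1)
position 7: 110 → 0  (bit 6 = 0)
position 2: 101 → 0  (bit 5 = 0)
position 14: 100 → 0  (bit 4 = 0)
position 5: 011 → 0  (bit 3 = 0)
position 1: 010 → 0  (bit 2 = 0)
position 0: 001 → 0  (bit 1 = 0)
position 15: 000 → 0  (bit 0 = 0)
bits b7..b0 = 10000000 = 128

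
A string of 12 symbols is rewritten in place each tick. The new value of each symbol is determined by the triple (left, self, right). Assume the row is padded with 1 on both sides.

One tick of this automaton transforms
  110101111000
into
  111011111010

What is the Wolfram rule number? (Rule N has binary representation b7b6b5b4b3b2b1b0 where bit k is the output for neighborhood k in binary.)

233

position 0: 111 → 1  (bit 7 = 1)
position 1: 110 → 1  (bit 6 = 1)
position 2: 101 → 1  (bit 5 = 1)
position 9: 100 → 0  (bit 4 = 0)
position 5: 011 → 1  (bit 3 = 1)
position 3: 010 → 0  (bit 2 = 0)
position 11: 001 → 0  (bit 1 = 0)
position 10: 000 → 1  (bit 0 = 1)
bits b7..b0 = 11101001 = 233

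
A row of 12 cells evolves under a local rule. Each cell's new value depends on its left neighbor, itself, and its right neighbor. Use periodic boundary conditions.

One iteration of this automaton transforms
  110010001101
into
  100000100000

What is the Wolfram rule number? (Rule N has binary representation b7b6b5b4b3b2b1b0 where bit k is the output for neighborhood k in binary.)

129

position 0: 111 → 1  (bit 7 = 1)
position 1: 110 → 0  (bit 6 = 0)
position 10: 101 → 0  (bit 5 = 0)
position 2: 100 → 0  (bit 4 = 0)
position 8: 011 → 0  (bit 3 = 0)
position 4: 010 → 0  (bit 2 = 0)
position 3: 001 → 0  (bit 1 = 0)
position 6: 000 → 1  (bit 0 = 1)
bits b7..b0 = 10000001 = 129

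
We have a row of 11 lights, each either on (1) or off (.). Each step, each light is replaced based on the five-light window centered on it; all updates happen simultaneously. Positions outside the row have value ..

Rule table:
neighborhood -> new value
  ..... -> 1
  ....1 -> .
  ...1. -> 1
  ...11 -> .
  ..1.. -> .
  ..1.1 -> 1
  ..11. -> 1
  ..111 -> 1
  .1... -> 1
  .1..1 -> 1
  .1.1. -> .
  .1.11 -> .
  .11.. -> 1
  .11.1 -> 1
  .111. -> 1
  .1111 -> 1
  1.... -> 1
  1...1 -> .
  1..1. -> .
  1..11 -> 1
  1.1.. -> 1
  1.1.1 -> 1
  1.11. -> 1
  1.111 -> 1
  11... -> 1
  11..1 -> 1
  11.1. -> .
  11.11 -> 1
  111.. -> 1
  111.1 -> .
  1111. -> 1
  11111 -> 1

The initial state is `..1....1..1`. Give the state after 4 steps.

1111..1.111

step 1: .1.11.1.1..
step 2: 11.11.1.111
step 3: 11111.1.111
step 4: 1111..1.111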